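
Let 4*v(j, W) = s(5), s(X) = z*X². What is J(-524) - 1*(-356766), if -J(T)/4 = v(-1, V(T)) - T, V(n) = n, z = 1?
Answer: 354645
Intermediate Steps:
s(X) = X² (s(X) = 1*X² = X²)
v(j, W) = 25/4 (v(j, W) = (¼)*5² = (¼)*25 = 25/4)
J(T) = -25 + 4*T (J(T) = -4*(25/4 - T) = -25 + 4*T)
J(-524) - 1*(-356766) = (-25 + 4*(-524)) - 1*(-356766) = (-25 - 2096) + 356766 = -2121 + 356766 = 354645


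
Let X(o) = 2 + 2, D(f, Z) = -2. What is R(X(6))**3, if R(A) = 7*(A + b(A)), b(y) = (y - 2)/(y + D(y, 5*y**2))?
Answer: 42875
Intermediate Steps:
X(o) = 4
b(y) = 1 (b(y) = (y - 2)/(y - 2) = (-2 + y)/(-2 + y) = 1)
R(A) = 7 + 7*A (R(A) = 7*(A + 1) = 7*(1 + A) = 7 + 7*A)
R(X(6))**3 = (7 + 7*4)**3 = (7 + 28)**3 = 35**3 = 42875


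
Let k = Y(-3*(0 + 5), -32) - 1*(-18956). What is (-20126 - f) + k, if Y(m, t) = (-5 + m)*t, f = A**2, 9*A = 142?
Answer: -63094/81 ≈ -778.94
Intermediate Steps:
A = 142/9 (A = (1/9)*142 = 142/9 ≈ 15.778)
f = 20164/81 (f = (142/9)**2 = 20164/81 ≈ 248.94)
Y(m, t) = t*(-5 + m)
k = 19596 (k = -32*(-5 - 3*(0 + 5)) - 1*(-18956) = -32*(-5 - 3*5) + 18956 = -32*(-5 - 15) + 18956 = -32*(-20) + 18956 = 640 + 18956 = 19596)
(-20126 - f) + k = (-20126 - 1*20164/81) + 19596 = (-20126 - 20164/81) + 19596 = -1650370/81 + 19596 = -63094/81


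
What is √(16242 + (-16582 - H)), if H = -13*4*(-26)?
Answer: 6*I*√47 ≈ 41.134*I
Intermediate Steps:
H = 1352 (H = -52*(-26) = 1352)
√(16242 + (-16582 - H)) = √(16242 + (-16582 - 1*1352)) = √(16242 + (-16582 - 1352)) = √(16242 - 17934) = √(-1692) = 6*I*√47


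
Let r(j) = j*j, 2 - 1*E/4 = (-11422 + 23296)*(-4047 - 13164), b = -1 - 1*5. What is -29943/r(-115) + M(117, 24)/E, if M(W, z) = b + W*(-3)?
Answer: -24477019782477/10810824706400 ≈ -2.2641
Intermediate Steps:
b = -6 (b = -1 - 5 = -6)
M(W, z) = -6 - 3*W (M(W, z) = -6 + W*(-3) = -6 - 3*W)
E = 817453664 (E = 8 - 4*(-11422 + 23296)*(-4047 - 13164) = 8 - 47496*(-17211) = 8 - 4*(-204363414) = 8 + 817453656 = 817453664)
r(j) = j**2
-29943/r(-115) + M(117, 24)/E = -29943/((-115)**2) + (-6 - 3*117)/817453664 = -29943/13225 + (-6 - 351)*(1/817453664) = -29943*1/13225 - 357*1/817453664 = -29943/13225 - 357/817453664 = -24477019782477/10810824706400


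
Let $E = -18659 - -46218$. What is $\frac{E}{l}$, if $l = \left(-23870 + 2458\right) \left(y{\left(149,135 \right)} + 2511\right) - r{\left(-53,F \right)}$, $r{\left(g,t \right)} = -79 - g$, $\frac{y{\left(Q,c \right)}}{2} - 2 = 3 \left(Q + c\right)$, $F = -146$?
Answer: $- \frac{27559}{90337202} \approx -0.00030507$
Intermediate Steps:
$y{\left(Q,c \right)} = 4 + 6 Q + 6 c$ ($y{\left(Q,c \right)} = 4 + 2 \cdot 3 \left(Q + c\right) = 4 + 2 \left(3 Q + 3 c\right) = 4 + \left(6 Q + 6 c\right) = 4 + 6 Q + 6 c$)
$E = 27559$ ($E = -18659 + 46218 = 27559$)
$l = -90337202$ ($l = \left(-23870 + 2458\right) \left(\left(4 + 6 \cdot 149 + 6 \cdot 135\right) + 2511\right) - \left(-79 - -53\right) = - 21412 \left(\left(4 + 894 + 810\right) + 2511\right) - \left(-79 + 53\right) = - 21412 \left(1708 + 2511\right) - -26 = \left(-21412\right) 4219 + 26 = -90337228 + 26 = -90337202$)
$\frac{E}{l} = \frac{27559}{-90337202} = 27559 \left(- \frac{1}{90337202}\right) = - \frac{27559}{90337202}$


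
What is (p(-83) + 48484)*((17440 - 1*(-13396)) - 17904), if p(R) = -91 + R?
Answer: 624744920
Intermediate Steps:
(p(-83) + 48484)*((17440 - 1*(-13396)) - 17904) = ((-91 - 83) + 48484)*((17440 - 1*(-13396)) - 17904) = (-174 + 48484)*((17440 + 13396) - 17904) = 48310*(30836 - 17904) = 48310*12932 = 624744920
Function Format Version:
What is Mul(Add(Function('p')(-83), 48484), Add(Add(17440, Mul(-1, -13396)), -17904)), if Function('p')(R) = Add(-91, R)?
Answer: 624744920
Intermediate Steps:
Mul(Add(Function('p')(-83), 48484), Add(Add(17440, Mul(-1, -13396)), -17904)) = Mul(Add(Add(-91, -83), 48484), Add(Add(17440, Mul(-1, -13396)), -17904)) = Mul(Add(-174, 48484), Add(Add(17440, 13396), -17904)) = Mul(48310, Add(30836, -17904)) = Mul(48310, 12932) = 624744920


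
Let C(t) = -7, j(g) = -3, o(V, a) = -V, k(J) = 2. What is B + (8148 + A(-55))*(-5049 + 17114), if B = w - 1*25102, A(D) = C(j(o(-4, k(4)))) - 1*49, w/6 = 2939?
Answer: 97622512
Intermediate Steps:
w = 17634 (w = 6*2939 = 17634)
A(D) = -56 (A(D) = -7 - 1*49 = -7 - 49 = -56)
B = -7468 (B = 17634 - 1*25102 = 17634 - 25102 = -7468)
B + (8148 + A(-55))*(-5049 + 17114) = -7468 + (8148 - 56)*(-5049 + 17114) = -7468 + 8092*12065 = -7468 + 97629980 = 97622512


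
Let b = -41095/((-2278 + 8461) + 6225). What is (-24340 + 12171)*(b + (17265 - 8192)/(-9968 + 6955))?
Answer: 2876715324211/37385304 ≈ 76948.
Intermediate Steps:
b = -41095/12408 (b = -41095/(6183 + 6225) = -41095/12408 ≈ -3.3120)
(-24340 + 12171)*(b + (17265 - 8192)/(-9968 + 6955)) = (-24340 + 12171)*(-41095/12408 + (17265 - 8192)/(-9968 + 6955)) = -12169*(-41095/12408 + 9073/(-3013)) = -12169*(-41095/12408 + 9073*(-1/3013)) = -12169*(-41095/12408 - 9073/3013) = -12169*(-236397019/37385304) = 2876715324211/37385304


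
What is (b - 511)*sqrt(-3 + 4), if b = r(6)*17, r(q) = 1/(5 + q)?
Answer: -5604/11 ≈ -509.45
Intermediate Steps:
b = 17/11 (b = 17/(5 + 6) = 17/11 ≈ 1.5455)
(b - 511)*sqrt(-3 + 4) = (17/11 - 511)*sqrt(-3 + 4) = -5604*sqrt(1)/11 = -5604/11*1 = -5604/11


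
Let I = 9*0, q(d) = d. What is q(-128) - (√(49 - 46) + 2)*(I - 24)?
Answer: -80 + 24*√3 ≈ -38.431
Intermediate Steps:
I = 0
q(-128) - (√(49 - 46) + 2)*(I - 24) = -128 - (√(49 - 46) + 2)*(0 - 24) = -128 - (√3 + 2)*(-24) = -128 - (2 + √3)*(-24) = -128 - (-48 - 24*√3) = -128 + (48 + 24*√3) = -80 + 24*√3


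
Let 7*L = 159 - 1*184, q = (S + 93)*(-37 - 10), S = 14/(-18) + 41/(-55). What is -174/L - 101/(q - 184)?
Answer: 2704341441/55482175 ≈ 48.743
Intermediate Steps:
S = -754/495 (S = 14*(-1/18) + 41*(-1/55) = -7/9 - 41/55 = -754/495 ≈ -1.5232)
q = -2128207/495 (q = (-754/495 + 93)*(-37 - 10) = (45281/495)*(-47) = -2128207/495 ≈ -4299.4)
L = -25/7 (L = (159 - 1*184)/7 = (159 - 184)/7 = (⅐)*(-25) = -25/7 ≈ -3.5714)
-174/L - 101/(q - 184) = -174/(-25/7) - 101/(-2128207/495 - 184) = -174*(-7/25) - 101/(-2219287/495) = 1218/25 - 101*(-495/2219287) = 1218/25 + 49995/2219287 = 2704341441/55482175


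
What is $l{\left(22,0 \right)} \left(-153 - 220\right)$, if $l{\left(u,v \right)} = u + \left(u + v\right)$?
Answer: $-16412$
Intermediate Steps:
$l{\left(u,v \right)} = v + 2 u$
$l{\left(22,0 \right)} \left(-153 - 220\right) = \left(0 + 2 \cdot 22\right) \left(-153 - 220\right) = \left(0 + 44\right) \left(-373\right) = 44 \left(-373\right) = -16412$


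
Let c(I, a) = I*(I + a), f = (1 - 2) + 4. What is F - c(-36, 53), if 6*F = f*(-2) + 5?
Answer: 3671/6 ≈ 611.83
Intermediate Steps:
f = 3 (f = -1 + 4 = 3)
F = -⅙ (F = (3*(-2) + 5)/6 = (-6 + 5)/6 = (⅙)*(-1) = -⅙ ≈ -0.16667)
F - c(-36, 53) = -⅙ - (-36)*(-36 + 53) = -⅙ - (-36)*17 = -⅙ - 1*(-612) = -⅙ + 612 = 3671/6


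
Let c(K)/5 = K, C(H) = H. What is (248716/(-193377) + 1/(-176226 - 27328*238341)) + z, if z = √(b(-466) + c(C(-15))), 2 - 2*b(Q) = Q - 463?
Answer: -4022174126609267/3127245396632526 + √1562/2 ≈ 18.475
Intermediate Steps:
b(Q) = 465/2 - Q/2 (b(Q) = 1 - (Q - 463)/2 = 1 - (-463 + Q)/2 = 1 + (463/2 - Q/2) = 465/2 - Q/2)
c(K) = 5*K
z = √1562/2 (z = √((465/2 - ½*(-466)) + 5*(-15)) = √((465/2 + 233) - 75) = √(931/2 - 75) = √(781/2) = √1562/2 ≈ 19.761)
(248716/(-193377) + 1/(-176226 - 27328*238341)) + z = (248716/(-193377) + 1/(-176226 - 27328*238341)) + √1562/2 = (248716*(-1/193377) + (1/238341)/(-203554)) + √1562/2 = (-248716/193377 - 1/203554*1/238341) + √1562/2 = (-248716/193377 - 1/48515263914) + √1562/2 = -4022174126609267/3127245396632526 + √1562/2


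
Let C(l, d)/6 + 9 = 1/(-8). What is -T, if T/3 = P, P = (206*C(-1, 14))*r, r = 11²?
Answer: 8188191/2 ≈ 4.0941e+6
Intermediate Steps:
r = 121
C(l, d) = -219/4 (C(l, d) = -54 + 6/(-8) = -54 + 6*(-⅛) = -54 - ¾ = -219/4)
P = -2729397/2 (P = (206*(-219/4))*121 = -22557/2*121 = -2729397/2 ≈ -1.3647e+6)
T = -8188191/2 (T = 3*(-2729397/2) = -8188191/2 ≈ -4.0941e+6)
-T = -1*(-8188191/2) = 8188191/2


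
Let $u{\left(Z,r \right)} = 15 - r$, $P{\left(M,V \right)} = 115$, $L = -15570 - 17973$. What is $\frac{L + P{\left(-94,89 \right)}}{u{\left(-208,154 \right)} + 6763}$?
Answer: $- \frac{8357}{1656} \approx -5.0465$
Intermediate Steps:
$L = -33543$
$\frac{L + P{\left(-94,89 \right)}}{u{\left(-208,154 \right)} + 6763} = \frac{-33543 + 115}{\left(15 - 154\right) + 6763} = - \frac{33428}{\left(15 - 154\right) + 6763} = - \frac{33428}{-139 + 6763} = - \frac{33428}{6624} = \left(-33428\right) \frac{1}{6624} = - \frac{8357}{1656}$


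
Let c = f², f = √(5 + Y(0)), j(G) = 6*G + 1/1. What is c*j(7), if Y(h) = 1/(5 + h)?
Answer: 1118/5 ≈ 223.60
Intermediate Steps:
j(G) = 1 + 6*G (j(G) = 6*G + 1 = 1 + 6*G)
f = √130/5 (f = √(5 + 1/(5 + 0)) = √(5 + 1/5) = √(5 + ⅕) = √(26/5) = √130/5 ≈ 2.2803)
c = 26/5 (c = (√130/5)² = 26/5 ≈ 5.2000)
c*j(7) = 26*(1 + 6*7)/5 = 26*(1 + 42)/5 = (26/5)*43 = 1118/5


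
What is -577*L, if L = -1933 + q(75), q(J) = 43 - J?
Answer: 1133805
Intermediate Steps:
L = -1965 (L = -1933 + (43 - 1*75) = -1933 + (43 - 75) = -1933 - 32 = -1965)
-577*L = -577*(-1965) = 1133805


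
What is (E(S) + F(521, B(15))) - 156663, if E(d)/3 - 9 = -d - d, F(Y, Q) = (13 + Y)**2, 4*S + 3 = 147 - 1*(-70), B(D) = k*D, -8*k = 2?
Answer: 128199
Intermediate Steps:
k = -1/4 (k = -1/8*2 = -1/4 ≈ -0.25000)
B(D) = -D/4
S = 107/2 (S = -3/4 + (147 - 1*(-70))/4 = -3/4 + (147 + 70)/4 = -3/4 + (1/4)*217 = -3/4 + 217/4 = 107/2 ≈ 53.500)
E(d) = 27 - 6*d (E(d) = 27 + 3*(-d - d) = 27 + 3*(-2*d) = 27 - 6*d)
(E(S) + F(521, B(15))) - 156663 = ((27 - 6*107/2) + (13 + 521)**2) - 156663 = ((27 - 321) + 534**2) - 156663 = (-294 + 285156) - 156663 = 284862 - 156663 = 128199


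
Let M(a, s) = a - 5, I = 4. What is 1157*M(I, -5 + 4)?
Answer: -1157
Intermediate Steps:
M(a, s) = -5 + a
1157*M(I, -5 + 4) = 1157*(-5 + 4) = 1157*(-1) = -1157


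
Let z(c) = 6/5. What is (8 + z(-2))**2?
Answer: 2116/25 ≈ 84.640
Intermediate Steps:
z(c) = 6/5 (z(c) = 6*(1/5) = 6/5)
(8 + z(-2))**2 = (8 + 6/5)**2 = (46/5)**2 = 2116/25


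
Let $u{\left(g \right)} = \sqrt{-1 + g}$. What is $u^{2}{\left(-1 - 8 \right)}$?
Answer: $-10$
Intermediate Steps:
$u^{2}{\left(-1 - 8 \right)} = \left(\sqrt{-1 - 9}\right)^{2} = \left(\sqrt{-10}\right)^{2} = \left(i \sqrt{10}\right)^{2} = -10$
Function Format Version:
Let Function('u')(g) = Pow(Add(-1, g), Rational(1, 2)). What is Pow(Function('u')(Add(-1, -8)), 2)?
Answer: -10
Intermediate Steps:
Pow(Function('u')(Add(-1, -8)), 2) = Pow(Pow(Add(-1, Add(-1, -8)), Rational(1, 2)), 2) = Pow(Pow(Add(-1, -9), Rational(1, 2)), 2) = Pow(Pow(-10, Rational(1, 2)), 2) = Pow(Mul(I, Pow(10, Rational(1, 2))), 2) = -10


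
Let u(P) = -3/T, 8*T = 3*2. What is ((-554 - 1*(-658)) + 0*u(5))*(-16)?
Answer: -1664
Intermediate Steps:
T = ¾ (T = (3*2)/8 = (⅛)*6 = ¾ ≈ 0.75000)
u(P) = -4 (u(P) = -3/¾ = -3*4/3 = -4)
((-554 - 1*(-658)) + 0*u(5))*(-16) = ((-554 - 1*(-658)) + 0*(-4))*(-16) = ((-554 + 658) + 0)*(-16) = (104 + 0)*(-16) = 104*(-16) = -1664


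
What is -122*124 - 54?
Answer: -15182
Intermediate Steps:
-122*124 - 54 = -15128 - 54 = -15182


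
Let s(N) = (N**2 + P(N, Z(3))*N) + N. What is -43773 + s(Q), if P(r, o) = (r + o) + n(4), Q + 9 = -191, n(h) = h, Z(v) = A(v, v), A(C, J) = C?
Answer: 34627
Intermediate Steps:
Z(v) = v
Q = -200 (Q = -9 - 191 = -200)
P(r, o) = 4 + o + r (P(r, o) = (r + o) + 4 = (o + r) + 4 = 4 + o + r)
s(N) = N + N**2 + N*(7 + N) (s(N) = (N**2 + (4 + 3 + N)*N) + N = (N**2 + (7 + N)*N) + N = (N**2 + N*(7 + N)) + N = N + N**2 + N*(7 + N))
-43773 + s(Q) = -43773 + 2*(-200)*(4 - 200) = -43773 + 2*(-200)*(-196) = -43773 + 78400 = 34627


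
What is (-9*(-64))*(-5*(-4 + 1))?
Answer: 8640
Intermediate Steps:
(-9*(-64))*(-5*(-4 + 1)) = 576*(-5*(-3)) = 576*15 = 8640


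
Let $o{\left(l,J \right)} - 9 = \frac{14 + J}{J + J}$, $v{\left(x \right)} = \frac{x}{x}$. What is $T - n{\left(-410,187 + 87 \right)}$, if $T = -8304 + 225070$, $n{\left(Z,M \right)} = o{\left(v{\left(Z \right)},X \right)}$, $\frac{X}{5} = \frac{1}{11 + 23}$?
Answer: $\frac{2167089}{10} \approx 2.1671 \cdot 10^{5}$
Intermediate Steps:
$v{\left(x \right)} = 1$
$X = \frac{5}{34}$ ($X = \frac{5}{11 + 23} = \frac{5}{34} \approx 0.14706$)
$o{\left(l,J \right)} = 9 + \frac{14 + J}{2 J}$ ($o{\left(l,J \right)} = 9 + \frac{14 + J}{J + J} = 9 + \frac{14 + J}{2 J}$)
$n{\left(Z,M \right)} = \frac{571}{10}$ ($n{\left(Z,M \right)} = \frac{19}{2} + \frac{7}{\frac{5}{34}} = \frac{19}{2} + 7 \cdot \frac{34}{5} = \frac{19}{2} + \frac{238}{5} = \frac{571}{10}$)
$T = 216766$
$T - n{\left(-410,187 + 87 \right)} = 216766 - \frac{571}{10} = \frac{2167089}{10}$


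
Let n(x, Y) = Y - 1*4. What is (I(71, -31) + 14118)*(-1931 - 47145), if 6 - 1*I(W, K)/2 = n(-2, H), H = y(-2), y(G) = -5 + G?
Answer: -694523552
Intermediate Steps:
H = -7 (H = -5 - 2 = -7)
n(x, Y) = -4 + Y (n(x, Y) = Y - 4 = -4 + Y)
I(W, K) = 34 (I(W, K) = 12 - 2*(-4 - 7) = 12 - 2*(-11) = 12 + 22 = 34)
(I(71, -31) + 14118)*(-1931 - 47145) = (34 + 14118)*(-1931 - 47145) = 14152*(-49076) = -694523552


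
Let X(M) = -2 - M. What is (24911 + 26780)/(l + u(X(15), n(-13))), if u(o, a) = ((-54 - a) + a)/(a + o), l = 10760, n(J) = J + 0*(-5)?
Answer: 258455/53809 ≈ 4.8032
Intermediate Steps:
n(J) = J (n(J) = J + 0 = J)
u(o, a) = -54/(a + o)
(24911 + 26780)/(l + u(X(15), n(-13))) = (24911 + 26780)/(10760 - 54/(-13 + (-2 - 1*15))) = 51691/(10760 - 54/(-13 + (-2 - 15))) = 51691/(10760 - 54/(-13 - 17)) = 51691/(10760 - 54/(-30)) = 51691/(10760 - 54*(-1/30)) = 51691/(10760 + 9/5) = 51691/(53809/5) = 51691*(5/53809) = 258455/53809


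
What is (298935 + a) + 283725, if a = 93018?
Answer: 675678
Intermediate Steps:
(298935 + a) + 283725 = (298935 + 93018) + 283725 = 391953 + 283725 = 675678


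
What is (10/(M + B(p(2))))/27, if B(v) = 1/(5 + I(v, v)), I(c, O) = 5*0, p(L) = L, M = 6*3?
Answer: 50/2457 ≈ 0.020350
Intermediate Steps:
M = 18
I(c, O) = 0
B(v) = 1/5 (B(v) = 1/(5 + 0) = 1/5)
(10/(M + B(p(2))))/27 = (10/(18 + 1/5))/27 = (10/(91/5))*(1/27) = (10*(5/91))*(1/27) = (50/91)*(1/27) = 50/2457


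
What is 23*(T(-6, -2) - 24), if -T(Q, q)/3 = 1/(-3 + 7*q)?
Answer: -9315/17 ≈ -547.94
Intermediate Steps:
T(Q, q) = -3/(-3 + 7*q)
23*(T(-6, -2) - 24) = 23*(-3/(-3 + 7*(-2)) - 24) = 23*(-3/(-3 - 14) - 24) = 23*(-3/(-17) - 24) = 23*(-3*(-1/17) - 24) = 23*(3/17 - 24) = 23*(-405/17) = -9315/17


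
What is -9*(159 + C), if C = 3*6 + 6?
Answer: -1647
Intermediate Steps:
C = 24 (C = 18 + 6 = 24)
-9*(159 + C) = -9*(159 + 24) = -9*183 = -1647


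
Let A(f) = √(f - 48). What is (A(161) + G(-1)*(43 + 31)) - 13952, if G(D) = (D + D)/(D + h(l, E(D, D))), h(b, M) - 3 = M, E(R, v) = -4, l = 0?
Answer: -13878 + √113 ≈ -13867.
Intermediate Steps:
h(b, M) = 3 + M
G(D) = 2*D/(-1 + D) (G(D) = (D + D)/(D + (3 - 4)) = (2*D)/(D - 1) = (2*D)/(-1 + D) = 2*D/(-1 + D))
A(f) = √(-48 + f)
(A(161) + G(-1)*(43 + 31)) - 13952 = (√(-48 + 161) + (2*(-1)/(-1 - 1))*(43 + 31)) - 13952 = (√113 + (2*(-1)/(-2))*74) - 13952 = (√113 + (2*(-1)*(-½))*74) - 13952 = (√113 + 1*74) - 13952 = (√113 + 74) - 13952 = (74 + √113) - 13952 = -13878 + √113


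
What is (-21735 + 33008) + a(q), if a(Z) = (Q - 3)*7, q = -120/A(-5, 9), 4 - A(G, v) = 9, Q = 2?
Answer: 11266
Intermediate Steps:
A(G, v) = -5 (A(G, v) = 4 - 1*9 = 4 - 9 = -5)
q = 24 (q = -120/(-5) = -120*(-⅕) = 24)
a(Z) = -7 (a(Z) = (2 - 3)*7 = -1*7 = -7)
(-21735 + 33008) + a(q) = (-21735 + 33008) - 7 = 11273 - 7 = 11266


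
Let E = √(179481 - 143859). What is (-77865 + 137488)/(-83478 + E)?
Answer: -829534799/1161423477 - 59623*√3958/2322846954 ≈ -0.71585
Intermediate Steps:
E = 3*√3958 (E = √35622 = 3*√3958 ≈ 188.74)
(-77865 + 137488)/(-83478 + E) = (-77865 + 137488)/(-83478 + 3*√3958) = 59623/(-83478 + 3*√3958)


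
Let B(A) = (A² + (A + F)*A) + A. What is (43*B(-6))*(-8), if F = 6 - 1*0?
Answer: -10320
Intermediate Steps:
F = 6 (F = 6 + 0 = 6)
B(A) = A + A² + A*(6 + A) (B(A) = (A² + (A + 6)*A) + A = (A² + (6 + A)*A) + A = (A² + A*(6 + A)) + A = A + A² + A*(6 + A))
(43*B(-6))*(-8) = (43*(-6*(7 + 2*(-6))))*(-8) = (43*(-6*(7 - 12)))*(-8) = (43*(-6*(-5)))*(-8) = (43*30)*(-8) = 1290*(-8) = -10320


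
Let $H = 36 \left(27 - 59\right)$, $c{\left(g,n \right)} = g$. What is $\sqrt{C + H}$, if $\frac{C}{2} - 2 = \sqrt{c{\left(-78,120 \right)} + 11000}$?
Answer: $\sqrt{-1148 + 2 \sqrt{10922}} \approx 30.643 i$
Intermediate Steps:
$C = 4 + 2 \sqrt{10922}$ ($C = 4 + 2 \sqrt{-78 + 11000} = 4 + 2 \sqrt{10922} \approx 213.02$)
$H = -1152$ ($H = 36 \left(-32\right) = -1152$)
$\sqrt{C + H} = \sqrt{\left(4 + 2 \sqrt{10922}\right) - 1152} = \sqrt{-1148 + 2 \sqrt{10922}}$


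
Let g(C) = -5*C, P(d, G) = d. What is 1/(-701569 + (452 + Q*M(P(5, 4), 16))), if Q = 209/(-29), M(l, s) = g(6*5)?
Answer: -29/20301043 ≈ -1.4285e-6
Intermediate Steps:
M(l, s) = -150 (M(l, s) = -30*5 = -5*30 = -150)
Q = -209/29 (Q = 209*(-1/29) = -209/29 ≈ -7.2069)
1/(-701569 + (452 + Q*M(P(5, 4), 16))) = 1/(-701569 + (452 - 209/29*(-150))) = 1/(-701569 + (452 + 31350/29)) = 1/(-701569 + 44458/29) = 1/(-20301043/29) = -29/20301043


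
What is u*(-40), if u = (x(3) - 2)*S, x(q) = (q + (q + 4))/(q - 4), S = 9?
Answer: 4320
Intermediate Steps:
x(q) = (4 + 2*q)/(-4 + q) (x(q) = (q + (4 + q))/(-4 + q) = (4 + 2*q)/(-4 + q))
u = -108 (u = (2*(2 + 3)/(-4 + 3) - 2)*9 = (2*5/(-1) - 2)*9 = (2*(-1)*5 - 2)*9 = (-10 - 2)*9 = -12*9 = -108)
u*(-40) = -108*(-40) = 4320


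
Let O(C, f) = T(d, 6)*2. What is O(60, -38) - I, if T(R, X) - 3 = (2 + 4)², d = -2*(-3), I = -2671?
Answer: 2749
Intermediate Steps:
d = 6
T(R, X) = 39 (T(R, X) = 3 + (2 + 4)² = 3 + 6² = 3 + 36 = 39)
O(C, f) = 78 (O(C, f) = 39*2 = 78)
O(60, -38) - I = 78 - 1*(-2671) = 78 + 2671 = 2749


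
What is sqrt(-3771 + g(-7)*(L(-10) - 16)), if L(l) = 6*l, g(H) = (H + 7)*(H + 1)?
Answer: 3*I*sqrt(419) ≈ 61.408*I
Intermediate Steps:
g(H) = (1 + H)*(7 + H) (g(H) = (7 + H)*(1 + H) = (1 + H)*(7 + H))
sqrt(-3771 + g(-7)*(L(-10) - 16)) = sqrt(-3771 + (7 + (-7)**2 + 8*(-7))*(6*(-10) - 16)) = sqrt(-3771 + (7 + 49 - 56)*(-60 - 16)) = sqrt(-3771 + 0*(-76)) = sqrt(-3771 + 0) = sqrt(-3771) = 3*I*sqrt(419)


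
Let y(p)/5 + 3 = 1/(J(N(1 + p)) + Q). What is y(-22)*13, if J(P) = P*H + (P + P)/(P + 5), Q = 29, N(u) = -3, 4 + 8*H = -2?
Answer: -21775/113 ≈ -192.70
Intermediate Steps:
H = -¾ (H = -½ + (⅛)*(-2) = -½ - ¼ = -¾ ≈ -0.75000)
J(P) = -3*P/4 + 2*P/(5 + P) (J(P) = P*(-¾) + (P + P)/(P + 5) = -3*P/4 + (2*P)/(5 + P) = -3*P/4 + 2*P/(5 + P))
y(p) = -1675/113 (y(p) = -15 + 5/(-1*(-3)*(7 + 3*(-3))/(20 + 4*(-3)) + 29) = -15 + 5/(-1*(-3)*(7 - 9)/(20 - 12) + 29) = -15 + 5/(-1*(-3)*(-2)/8 + 29) = -15 + 5/(-1*(-3)*⅛*(-2) + 29) = -15 + 5/(-¾ + 29) = -15 + 5/(113/4) = -15 + 5*(4/113) = -15 + 20/113 = -1675/113)
y(-22)*13 = -1675/113*13 = -21775/113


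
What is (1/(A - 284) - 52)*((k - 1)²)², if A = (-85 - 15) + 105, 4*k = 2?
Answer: -14509/4464 ≈ -3.2502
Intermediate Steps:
k = ½ (k = (¼)*2 = ½ ≈ 0.50000)
A = 5 (A = -100 + 105 = 5)
(1/(A - 284) - 52)*((k - 1)²)² = (1/(5 - 284) - 52)*((½ - 1)²)² = (1/(-279) - 52)*((-½)²)² = (-1/279 - 52)*(¼)² = -14509/279*1/16 = -14509/4464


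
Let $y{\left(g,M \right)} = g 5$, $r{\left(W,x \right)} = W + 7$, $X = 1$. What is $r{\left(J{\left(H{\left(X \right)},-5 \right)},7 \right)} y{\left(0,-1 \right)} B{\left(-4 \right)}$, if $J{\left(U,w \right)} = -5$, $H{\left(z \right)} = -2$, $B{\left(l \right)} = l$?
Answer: $0$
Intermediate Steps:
$r{\left(W,x \right)} = 7 + W$
$y{\left(g,M \right)} = 5 g$
$r{\left(J{\left(H{\left(X \right)},-5 \right)},7 \right)} y{\left(0,-1 \right)} B{\left(-4 \right)} = \left(7 - 5\right) 5 \cdot 0 \left(-4\right) = 2 \cdot 0 \left(-4\right) = 0 \left(-4\right) = 0$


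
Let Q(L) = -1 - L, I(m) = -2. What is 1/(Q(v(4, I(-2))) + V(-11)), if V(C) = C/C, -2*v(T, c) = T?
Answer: ½ ≈ 0.50000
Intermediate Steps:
v(T, c) = -T/2
V(C) = 1
1/(Q(v(4, I(-2))) + V(-11)) = 1/((-1 - (-1)*4/2) + 1) = 1/((-1 - 1*(-2)) + 1) = 1/((-1 + 2) + 1) = 1/(1 + 1) = 1/2 = ½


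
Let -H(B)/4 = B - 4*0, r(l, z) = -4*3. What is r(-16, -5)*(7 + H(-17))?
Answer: -900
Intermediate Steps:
r(l, z) = -12
H(B) = -4*B (H(B) = -4*(B - 4*0) = -4*(B + 0) = -4*B)
r(-16, -5)*(7 + H(-17)) = -12*(7 - 4*(-17)) = -12*(7 + 68) = -12*75 = -900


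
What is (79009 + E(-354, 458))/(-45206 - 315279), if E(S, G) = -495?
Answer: -78514/360485 ≈ -0.21780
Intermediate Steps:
(79009 + E(-354, 458))/(-45206 - 315279) = (79009 - 495)/(-45206 - 315279) = 78514/(-360485) = 78514*(-1/360485) = -78514/360485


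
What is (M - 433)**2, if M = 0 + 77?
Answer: 126736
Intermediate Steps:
M = 77
(M - 433)**2 = (77 - 433)**2 = (-356)**2 = 126736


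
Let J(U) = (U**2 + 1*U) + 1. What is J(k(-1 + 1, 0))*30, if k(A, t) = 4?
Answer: 630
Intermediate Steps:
J(U) = 1 + U + U**2 (J(U) = (U**2 + U) + 1 = (U + U**2) + 1 = 1 + U + U**2)
J(k(-1 + 1, 0))*30 = (1 + 4 + 4**2)*30 = (1 + 4 + 16)*30 = 21*30 = 630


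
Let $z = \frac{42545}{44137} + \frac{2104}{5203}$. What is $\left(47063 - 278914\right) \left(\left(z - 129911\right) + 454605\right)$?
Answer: $- \frac{17287878579015525167}{229644811} \approx -7.5281 \cdot 10^{10}$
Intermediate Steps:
$z = \frac{314225883}{229644811}$ ($z = 42545 \cdot \frac{1}{44137} + 2104 \cdot \frac{1}{5203} = \frac{42545}{44137} + \frac{2104}{5203} = \frac{314225883}{229644811} \approx 1.3683$)
$\left(47063 - 278914\right) \left(\left(z - 129911\right) + 454605\right) = \left(47063 - 278914\right) \left(\left(\frac{314225883}{229644811} - 129911\right) + 454605\right) = - 231851 \left(\left(\frac{314225883}{229644811} - 129911\right) + 454605\right) = - 231851 \left(- \frac{29833072815938}{229644811} + 454605\right) = \left(-231851\right) \frac{74564606488717}{229644811} = - \frac{17287878579015525167}{229644811}$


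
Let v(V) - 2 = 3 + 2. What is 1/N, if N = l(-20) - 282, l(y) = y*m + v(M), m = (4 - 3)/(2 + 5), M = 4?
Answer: -7/1945 ≈ -0.0035990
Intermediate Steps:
v(V) = 7 (v(V) = 2 + (3 + 2) = 2 + 5 = 7)
m = ⅐ (m = 1/7 = 1*(⅐) = ⅐ ≈ 0.14286)
l(y) = 7 + y/7 (l(y) = y*(⅐) + 7 = y/7 + 7 = 7 + y/7)
N = -1945/7 (N = (7 + (⅐)*(-20)) - 282 = (7 - 20/7) - 282 = 29/7 - 282 = -1945/7 ≈ -277.86)
1/N = 1/(-1945/7) = -7/1945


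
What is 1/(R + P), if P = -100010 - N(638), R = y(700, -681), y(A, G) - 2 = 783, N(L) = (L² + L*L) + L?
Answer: -1/913951 ≈ -1.0942e-6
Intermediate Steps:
N(L) = L + 2*L² (N(L) = (L² + L²) + L = 2*L² + L = L + 2*L²)
y(A, G) = 785 (y(A, G) = 2 + 783 = 785)
R = 785
P = -914736 (P = -100010 - 638*(1 + 2*638) = -100010 - 638*(1 + 1276) = -100010 - 638*1277 = -100010 - 1*814726 = -100010 - 814726 = -914736)
1/(R + P) = 1/(785 - 914736) = 1/(-913951) = -1/913951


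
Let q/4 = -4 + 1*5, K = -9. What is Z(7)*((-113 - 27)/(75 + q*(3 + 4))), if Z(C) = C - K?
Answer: -2240/103 ≈ -21.748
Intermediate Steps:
q = 4 (q = 4*(-4 + 1*5) = 4*(-4 + 5) = 4*1 = 4)
Z(C) = 9 + C (Z(C) = C - 1*(-9) = C + 9 = 9 + C)
Z(7)*((-113 - 27)/(75 + q*(3 + 4))) = (9 + 7)*((-113 - 27)/(75 + 4*(3 + 4))) = 16*(-140/(75 + 4*7)) = 16*(-140/(75 + 28)) = 16*(-140/103) = -2240/103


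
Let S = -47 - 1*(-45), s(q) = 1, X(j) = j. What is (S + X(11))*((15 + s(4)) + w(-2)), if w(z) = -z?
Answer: 162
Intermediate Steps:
S = -2 (S = -47 + 45 = -2)
(S + X(11))*((15 + s(4)) + w(-2)) = (-2 + 11)*((15 + 1) - 1*(-2)) = 9*(16 + 2) = 9*18 = 162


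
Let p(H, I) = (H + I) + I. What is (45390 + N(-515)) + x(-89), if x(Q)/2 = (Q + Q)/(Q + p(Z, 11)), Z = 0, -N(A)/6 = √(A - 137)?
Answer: 3041486/67 - 12*I*√163 ≈ 45395.0 - 153.21*I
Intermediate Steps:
N(A) = -6*√(-137 + A) (N(A) = -6*√(A - 137) = -6*√(-137 + A))
p(H, I) = H + 2*I
x(Q) = 4*Q/(22 + Q) (x(Q) = 2*((Q + Q)/(Q + (0 + 2*11))) = 2*((2*Q)/(Q + (0 + 22))) = 2*((2*Q)/(Q + 22)) = 2*((2*Q)/(22 + Q)) = 2*(2*Q/(22 + Q)) = 4*Q/(22 + Q))
(45390 + N(-515)) + x(-89) = (45390 - 6*√(-137 - 515)) + 4*(-89)/(22 - 89) = (45390 - 12*I*√163) + 4*(-89)/(-67) = (45390 - 12*I*√163) + 4*(-89)*(-1/67) = (45390 - 12*I*√163) + 356/67 = 3041486/67 - 12*I*√163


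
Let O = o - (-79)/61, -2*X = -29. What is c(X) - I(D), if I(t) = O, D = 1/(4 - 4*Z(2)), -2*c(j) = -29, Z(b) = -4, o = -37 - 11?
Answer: 7467/122 ≈ 61.205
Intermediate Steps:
X = 29/2 (X = -½*(-29) = 29/2 ≈ 14.500)
o = -48
c(j) = 29/2 (c(j) = -½*(-29) = 29/2)
D = 1/20 (D = 1/(4 - 4*(-4)) = 1/(4 + 16) = 1/20 ≈ 0.050000)
O = -2849/61 (O = -48 - (-79)/61 = -48 - 1*(-79/61) = -48 + 79/61 = -2849/61 ≈ -46.705)
I(t) = -2849/61
c(X) - I(D) = 29/2 - 1*(-2849/61) = 29/2 + 2849/61 = 7467/122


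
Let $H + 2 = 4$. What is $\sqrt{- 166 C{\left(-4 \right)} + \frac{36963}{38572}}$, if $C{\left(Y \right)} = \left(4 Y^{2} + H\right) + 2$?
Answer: $\frac{13 i \sqrt{24841496231}}{19286} \approx 106.24 i$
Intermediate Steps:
$H = 2$ ($H = -2 + 4 = 2$)
$C{\left(Y \right)} = 4 + 4 Y^{2}$ ($C{\left(Y \right)} = \left(4 Y^{2} + 2\right) + 2 = \left(2 + 4 Y^{2}\right) + 2 = 4 + 4 Y^{2}$)
$\sqrt{- 166 C{\left(-4 \right)} + \frac{36963}{38572}} = \sqrt{- 166 \left(4 + 4 \left(-4\right)^{2}\right) + \frac{36963}{38572}} = \sqrt{- 166 \left(4 + 4 \cdot 16\right) + 36963 \cdot \frac{1}{38572}} = \sqrt{- 166 \left(4 + 64\right) + \frac{36963}{38572}} = \sqrt{\left(-166\right) 68 + \frac{36963}{38572}} = \sqrt{-11288 + \frac{36963}{38572}} = \sqrt{- \frac{435363773}{38572}} = \frac{13 i \sqrt{24841496231}}{19286}$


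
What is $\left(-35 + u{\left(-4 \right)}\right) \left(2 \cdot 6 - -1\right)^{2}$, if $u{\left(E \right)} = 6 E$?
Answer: $-9971$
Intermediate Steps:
$\left(-35 + u{\left(-4 \right)}\right) \left(2 \cdot 6 - -1\right)^{2} = \left(-35 + 6 \left(-4\right)\right) \left(2 \cdot 6 - -1\right)^{2} = \left(-35 - 24\right) \left(12 + \left(-2 + 3\right)\right)^{2} = - 59 \left(12 + 1\right)^{2} = - 59 \cdot 13^{2} = \left(-59\right) 169 = -9971$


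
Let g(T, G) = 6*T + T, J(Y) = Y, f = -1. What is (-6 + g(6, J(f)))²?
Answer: 1296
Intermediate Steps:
g(T, G) = 7*T
(-6 + g(6, J(f)))² = (-6 + 7*6)² = (-6 + 42)² = 36² = 1296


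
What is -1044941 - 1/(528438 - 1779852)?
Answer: -1307653796573/1251414 ≈ -1.0449e+6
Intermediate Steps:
-1044941 - 1/(528438 - 1779852) = -1044941 - 1/(-1251414) = -1044941 - 1*(-1/1251414) = -1044941 + 1/1251414 = -1307653796573/1251414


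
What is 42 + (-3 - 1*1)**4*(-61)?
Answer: -15574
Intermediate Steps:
42 + (-3 - 1*1)**4*(-61) = 42 + (-3 - 1)**4*(-61) = 42 + (-4)**4*(-61) = 42 + 256*(-61) = 42 - 15616 = -15574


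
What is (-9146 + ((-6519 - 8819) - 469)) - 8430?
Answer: -33383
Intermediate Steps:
(-9146 + ((-6519 - 8819) - 469)) - 8430 = (-9146 + (-15338 - 469)) - 8430 = (-9146 - 15807) - 8430 = -24953 - 8430 = -33383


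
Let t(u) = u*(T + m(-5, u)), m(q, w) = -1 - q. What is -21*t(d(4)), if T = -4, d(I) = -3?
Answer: 0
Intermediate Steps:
t(u) = 0 (t(u) = u*(-4 + (-1 - 1*(-5))) = u*(-4 + (-1 + 5)) = u*(-4 + 4) = u*0 = 0)
-21*t(d(4)) = -21*0 = 0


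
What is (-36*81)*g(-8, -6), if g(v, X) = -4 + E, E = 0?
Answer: 11664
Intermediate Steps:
g(v, X) = -4 (g(v, X) = -4 + 0 = -4)
(-36*81)*g(-8, -6) = -36*81*(-4) = -2916*(-4) = 11664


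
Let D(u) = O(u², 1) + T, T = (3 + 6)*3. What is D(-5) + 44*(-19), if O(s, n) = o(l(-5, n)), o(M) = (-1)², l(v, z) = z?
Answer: -808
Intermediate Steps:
o(M) = 1
O(s, n) = 1
T = 27 (T = 9*3 = 27)
D(u) = 28 (D(u) = 1 + 27 = 28)
D(-5) + 44*(-19) = 28 + 44*(-19) = 28 - 836 = -808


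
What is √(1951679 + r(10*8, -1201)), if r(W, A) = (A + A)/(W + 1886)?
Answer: 18*√5820632002/983 ≈ 1397.0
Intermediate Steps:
r(W, A) = 2*A/(1886 + W) (r(W, A) = (2*A)/(1886 + W) = 2*A/(1886 + W))
√(1951679 + r(10*8, -1201)) = √(1951679 + 2*(-1201)/(1886 + 10*8)) = √(1951679 + 2*(-1201)/(1886 + 80)) = √(1951679 + 2*(-1201)/1966) = √(1951679 + 2*(-1201)*(1/1966)) = √(1951679 - 1201/983) = √(1918499256/983) = 18*√5820632002/983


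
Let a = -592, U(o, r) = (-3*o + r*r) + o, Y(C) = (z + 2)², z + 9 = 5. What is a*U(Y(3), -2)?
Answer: 2368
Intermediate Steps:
z = -4 (z = -9 + 5 = -4)
Y(C) = 4 (Y(C) = (-4 + 2)² = (-2)² = 4)
U(o, r) = r² - 2*o (U(o, r) = (-3*o + r²) + o = (r² - 3*o) + o = r² - 2*o)
a*U(Y(3), -2) = -592*((-2)² - 2*4) = -592*(4 - 8) = -592*(-4) = 2368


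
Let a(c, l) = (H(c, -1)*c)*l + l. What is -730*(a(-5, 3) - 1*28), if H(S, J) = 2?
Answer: 40150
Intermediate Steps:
a(c, l) = l + 2*c*l (a(c, l) = (2*c)*l + l = 2*c*l + l = l + 2*c*l)
-730*(a(-5, 3) - 1*28) = -730*(3*(1 + 2*(-5)) - 1*28) = -730*(3*(1 - 10) - 28) = -730*(3*(-9) - 28) = -730*(-27 - 28) = -730*(-55) = 40150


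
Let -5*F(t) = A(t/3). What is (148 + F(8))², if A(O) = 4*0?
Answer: 21904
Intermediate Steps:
A(O) = 0
F(t) = 0 (F(t) = -⅕*0 = 0)
(148 + F(8))² = (148 + 0)² = 148² = 21904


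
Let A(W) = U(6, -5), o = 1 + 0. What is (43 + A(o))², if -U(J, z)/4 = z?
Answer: 3969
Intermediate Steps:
U(J, z) = -4*z
o = 1
A(W) = 20 (A(W) = -4*(-5) = 20)
(43 + A(o))² = (43 + 20)² = 63² = 3969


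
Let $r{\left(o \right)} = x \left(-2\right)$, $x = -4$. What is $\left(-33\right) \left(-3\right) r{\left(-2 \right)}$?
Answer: $792$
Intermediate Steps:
$r{\left(o \right)} = 8$ ($r{\left(o \right)} = \left(-4\right) \left(-2\right) = 8$)
$\left(-33\right) \left(-3\right) r{\left(-2 \right)} = \left(-33\right) \left(-3\right) 8 = 99 \cdot 8 = 792$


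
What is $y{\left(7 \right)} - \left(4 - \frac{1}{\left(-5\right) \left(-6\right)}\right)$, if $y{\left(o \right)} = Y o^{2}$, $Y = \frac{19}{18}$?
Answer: $\frac{2149}{45} \approx 47.756$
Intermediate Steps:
$Y = \frac{19}{18}$ ($Y = 19 \cdot \frac{1}{18} = \frac{19}{18} \approx 1.0556$)
$y{\left(o \right)} = \frac{19 o^{2}}{18}$
$y{\left(7 \right)} - \left(4 - \frac{1}{\left(-5\right) \left(-6\right)}\right) = \frac{19 \cdot 7^{2}}{18} - \left(4 - \frac{1}{\left(-5\right) \left(-6\right)}\right) = \frac{19}{18} \cdot 49 - \left(4 - \frac{1}{30}\right) = \frac{931}{18} + \left(-4 + \frac{1}{30}\right) = \frac{931}{18} - \frac{119}{30} = \frac{2149}{45}$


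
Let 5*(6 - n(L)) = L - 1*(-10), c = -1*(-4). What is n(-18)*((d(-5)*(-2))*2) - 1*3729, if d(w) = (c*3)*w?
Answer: -1905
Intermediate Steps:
c = 4
d(w) = 12*w (d(w) = (4*3)*w = 12*w)
n(L) = 4 - L/5 (n(L) = 6 - (L - 1*(-10))/5 = 6 - (L + 10)/5 = 6 - (10 + L)/5 = 6 + (-2 - L/5) = 4 - L/5)
n(-18)*((d(-5)*(-2))*2) - 1*3729 = (4 - 1/5*(-18))*(((12*(-5))*(-2))*2) - 1*3729 = (4 + 18/5)*(-60*(-2)*2) - 3729 = 38*(120*2)/5 - 3729 = (38/5)*240 - 3729 = 1824 - 3729 = -1905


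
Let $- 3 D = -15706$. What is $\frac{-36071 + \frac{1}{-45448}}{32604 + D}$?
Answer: $- \frac{4918064427}{5159166064} \approx -0.95327$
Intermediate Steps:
$D = \frac{15706}{3}$ ($D = \left(- \frac{1}{3}\right) \left(-15706\right) = \frac{15706}{3} \approx 5235.3$)
$\frac{-36071 + \frac{1}{-45448}}{32604 + D} = \frac{-36071 + \frac{1}{-45448}}{32604 + \frac{15706}{3}} = \frac{-36071 - \frac{1}{45448}}{\frac{113518}{3}} = \left(- \frac{1639354809}{45448}\right) \frac{3}{113518} = - \frac{4918064427}{5159166064}$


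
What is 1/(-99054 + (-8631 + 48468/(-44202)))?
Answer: -7367/793323473 ≈ -9.2862e-6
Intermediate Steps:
1/(-99054 + (-8631 + 48468/(-44202))) = 1/(-99054 + (-8631 + 48468*(-1/44202))) = 1/(-99054 + (-8631 - 8078/7367)) = 1/(-99054 - 63592655/7367) = 1/(-793323473/7367) = -7367/793323473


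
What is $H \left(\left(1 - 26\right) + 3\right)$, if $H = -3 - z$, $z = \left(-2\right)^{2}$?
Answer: $154$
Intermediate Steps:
$z = 4$
$H = -7$ ($H = -3 - 4 = -7$)
$H \left(\left(1 - 26\right) + 3\right) = - 7 \left(\left(1 - 26\right) + 3\right) = - 7 \left(-25 + 3\right) = \left(-7\right) \left(-22\right) = 154$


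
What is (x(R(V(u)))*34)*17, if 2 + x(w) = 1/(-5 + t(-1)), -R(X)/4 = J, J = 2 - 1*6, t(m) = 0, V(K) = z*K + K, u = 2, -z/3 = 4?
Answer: -6358/5 ≈ -1271.6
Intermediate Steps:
z = -12 (z = -3*4 = -12)
V(K) = -11*K (V(K) = -12*K + K = -11*K)
J = -4 (J = 2 - 6 = -4)
R(X) = 16 (R(X) = -4*(-4) = 16)
x(w) = -11/5 (x(w) = -2 + 1/(-5 + 0) = -2 + 1/(-5) = -2 - ⅕ = -11/5)
(x(R(V(u)))*34)*17 = -11/5*34*17 = -374/5*17 = -6358/5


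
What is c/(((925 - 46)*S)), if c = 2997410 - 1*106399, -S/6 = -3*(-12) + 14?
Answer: -2891011/263700 ≈ -10.963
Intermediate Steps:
S = -300 (S = -6*(-3*(-12) + 14) = -6*(36 + 14) = -6*50 = -300)
c = 2891011 (c = 2997410 - 106399 = 2891011)
c/(((925 - 46)*S)) = 2891011/(((925 - 46)*(-300))) = 2891011/((879*(-300))) = 2891011/(-263700) = 2891011*(-1/263700) = -2891011/263700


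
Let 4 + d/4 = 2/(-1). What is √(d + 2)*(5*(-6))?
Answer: -30*I*√22 ≈ -140.71*I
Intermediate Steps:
d = -24 (d = -16 + 4*(2/(-1)) = -16 + 4*(2*(-1)) = -16 + 4*(-2) = -16 - 8 = -24)
√(d + 2)*(5*(-6)) = √(-24 + 2)*(5*(-6)) = √(-22)*(-30) = (I*√22)*(-30) = -30*I*√22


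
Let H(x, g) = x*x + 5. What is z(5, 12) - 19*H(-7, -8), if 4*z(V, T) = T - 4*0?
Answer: -1023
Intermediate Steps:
H(x, g) = 5 + x² (H(x, g) = x² + 5 = 5 + x²)
z(V, T) = T/4 (z(V, T) = (T - 4*0)/4 = (T + 0)/4 = T/4)
z(5, 12) - 19*H(-7, -8) = (¼)*12 - 19*(5 + (-7)²) = 3 - 19*(5 + 49) = 3 - 19*54 = 3 - 1026 = -1023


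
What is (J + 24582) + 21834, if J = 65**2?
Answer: 50641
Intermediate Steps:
J = 4225
(J + 24582) + 21834 = (4225 + 24582) + 21834 = 28807 + 21834 = 50641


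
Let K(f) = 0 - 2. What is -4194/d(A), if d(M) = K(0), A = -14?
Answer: 2097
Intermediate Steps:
K(f) = -2
d(M) = -2
-4194/d(A) = -4194/(-2) = -4194*(-1/2) = 2097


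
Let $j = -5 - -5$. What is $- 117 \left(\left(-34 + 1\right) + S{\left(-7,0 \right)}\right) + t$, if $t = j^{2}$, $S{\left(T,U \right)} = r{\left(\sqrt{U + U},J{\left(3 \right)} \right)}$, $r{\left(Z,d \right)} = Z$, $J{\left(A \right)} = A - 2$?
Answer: $3861$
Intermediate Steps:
$j = 0$ ($j = -5 + 5 = 0$)
$J{\left(A \right)} = -2 + A$
$S{\left(T,U \right)} = \sqrt{2} \sqrt{U}$ ($S{\left(T,U \right)} = \sqrt{U + U} = \sqrt{2 U} = \sqrt{2} \sqrt{U}$)
$t = 0$ ($t = 0^{2} = 0$)
$- 117 \left(\left(-34 + 1\right) + S{\left(-7,0 \right)}\right) + t = - 117 \left(\left(-34 + 1\right) + \sqrt{2} \sqrt{0}\right) + 0 = - 117 \left(-33 + \sqrt{2} \cdot 0\right) + 0 = - 117 \left(-33 + 0\right) + 0 = \left(-117\right) \left(-33\right) + 0 = 3861 + 0 = 3861$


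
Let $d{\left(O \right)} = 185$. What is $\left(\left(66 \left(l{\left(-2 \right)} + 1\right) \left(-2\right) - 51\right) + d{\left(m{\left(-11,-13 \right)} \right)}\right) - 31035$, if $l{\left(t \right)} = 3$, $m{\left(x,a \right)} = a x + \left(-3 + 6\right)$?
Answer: $-31429$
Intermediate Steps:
$m{\left(x,a \right)} = 3 + a x$ ($m{\left(x,a \right)} = a x + 3 = 3 + a x$)
$\left(\left(66 \left(l{\left(-2 \right)} + 1\right) \left(-2\right) - 51\right) + d{\left(m{\left(-11,-13 \right)} \right)}\right) - 31035 = \left(\left(66 \left(3 + 1\right) \left(-2\right) - 51\right) + 185\right) - 31035 = \left(\left(66 \cdot 4 \left(-2\right) - 51\right) + 185\right) - 31035 = \left(\left(66 \left(-8\right) - 51\right) + 185\right) - 31035 = \left(\left(-528 - 51\right) + 185\right) - 31035 = \left(-579 + 185\right) - 31035 = -394 - 31035 = -31429$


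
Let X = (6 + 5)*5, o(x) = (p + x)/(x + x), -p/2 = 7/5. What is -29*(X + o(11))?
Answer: -176639/110 ≈ -1605.8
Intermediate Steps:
p = -14/5 ≈ -2.8000
o(x) = (-14/5 + x)/(2*x) (o(x) = (-14/5 + x)/(x + x) = (-14/5 + x)/((2*x)) = (-14/5 + x)*(1/(2*x)) = (-14/5 + x)/(2*x))
X = 55 (X = 11*5 = 55)
-29*(X + o(11)) = -29*(55 + (⅒)*(-14 + 5*11)/11) = -29*(55 + (⅒)*(1/11)*(-14 + 55)) = -29*(55 + (⅒)*(1/11)*41) = -29*(55 + 41/110) = -29*6091/110 = -176639/110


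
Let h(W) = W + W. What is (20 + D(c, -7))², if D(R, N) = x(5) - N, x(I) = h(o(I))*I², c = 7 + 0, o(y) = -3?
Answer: 15129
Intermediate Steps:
c = 7
h(W) = 2*W
x(I) = -6*I² (x(I) = (2*(-3))*I² = -6*I²)
D(R, N) = -150 - N (D(R, N) = -6*5² - N = -6*25 - N = -150 - N)
(20 + D(c, -7))² = (20 + (-150 - 1*(-7)))² = (20 + (-150 + 7))² = (20 - 143)² = (-123)² = 15129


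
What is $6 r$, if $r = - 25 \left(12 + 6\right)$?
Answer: $-2700$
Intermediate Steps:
$r = -450$ ($r = \left(-25\right) 18 = -450$)
$6 r = 6 \left(-450\right) = -2700$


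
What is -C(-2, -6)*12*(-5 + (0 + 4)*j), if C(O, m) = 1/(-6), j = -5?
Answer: -50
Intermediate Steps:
C(O, m) = -⅙
-C(-2, -6)*12*(-5 + (0 + 4)*j) = -(-⅙*12)*(-5 + (0 + 4)*(-5)) = -(-2)*(-5 + 4*(-5)) = -(-2)*(-5 - 20) = -(-2)*(-25) = -1*50 = -50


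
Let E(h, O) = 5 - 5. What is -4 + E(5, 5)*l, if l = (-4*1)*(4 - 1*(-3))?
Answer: -4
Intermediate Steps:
E(h, O) = 0
l = -28 (l = -4*(4 + 3) = -4*7 = -28)
-4 + E(5, 5)*l = -4 + 0*(-28) = -4 + 0 = -4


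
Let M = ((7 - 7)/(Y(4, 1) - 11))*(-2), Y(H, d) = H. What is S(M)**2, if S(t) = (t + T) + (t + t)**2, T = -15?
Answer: 225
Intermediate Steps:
M = 0 (M = ((7 - 7)/(4 - 11))*(-2) = (0/(-7))*(-2) = (0*(-1/7))*(-2) = 0*(-2) = 0)
S(t) = -15 + t + 4*t**2 (S(t) = (t - 15) + (t + t)**2 = (-15 + t) + (2*t)**2 = (-15 + t) + 4*t**2 = -15 + t + 4*t**2)
S(M)**2 = (-15 + 0 + 4*0**2)**2 = (-15 + 0 + 4*0)**2 = (-15 + 0 + 0)**2 = (-15)**2 = 225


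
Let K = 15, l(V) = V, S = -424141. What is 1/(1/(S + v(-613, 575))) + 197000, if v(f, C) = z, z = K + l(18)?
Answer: -227108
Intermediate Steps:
z = 33 (z = 15 + 18 = 33)
v(f, C) = 33
1/(1/(S + v(-613, 575))) + 197000 = 1/(1/(-424141 + 33)) + 197000 = 1/(1/(-424108)) + 197000 = 1/(-1/424108) + 197000 = -424108 + 197000 = -227108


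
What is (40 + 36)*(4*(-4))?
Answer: -1216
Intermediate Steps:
(40 + 36)*(4*(-4)) = 76*(-16) = -1216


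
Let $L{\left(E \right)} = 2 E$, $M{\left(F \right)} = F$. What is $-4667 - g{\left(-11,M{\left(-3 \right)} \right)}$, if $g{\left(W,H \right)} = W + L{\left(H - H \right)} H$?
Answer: $-4656$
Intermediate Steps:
$g{\left(W,H \right)} = W$ ($g{\left(W,H \right)} = W + 2 \left(H - H\right) H = W + 2 \cdot 0 H = W + 0 H = W + 0 = W$)
$-4667 - g{\left(-11,M{\left(-3 \right)} \right)} = -4667 - -11 = -4667 + 11 = -4656$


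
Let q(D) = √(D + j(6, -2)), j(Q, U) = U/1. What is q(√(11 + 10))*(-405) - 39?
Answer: -39 - 405*√(-2 + √21) ≈ -689.85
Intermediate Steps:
j(Q, U) = U (j(Q, U) = U*1 = U)
q(D) = √(-2 + D) (q(D) = √(D - 2) = √(-2 + D))
q(√(11 + 10))*(-405) - 39 = √(-2 + √(11 + 10))*(-405) - 39 = √(-2 + √21)*(-405) - 39 = -405*√(-2 + √21) - 39 = -39 - 405*√(-2 + √21)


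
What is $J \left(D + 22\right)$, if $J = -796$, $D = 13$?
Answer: $-27860$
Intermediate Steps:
$J \left(D + 22\right) = - 796 \left(13 + 22\right) = \left(-796\right) 35 = -27860$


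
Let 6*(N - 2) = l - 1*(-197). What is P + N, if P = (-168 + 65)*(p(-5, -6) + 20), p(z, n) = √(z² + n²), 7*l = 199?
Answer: -14143/7 - 103*√61 ≈ -2824.9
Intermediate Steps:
l = 199/7 (l = (⅐)*199 = 199/7 ≈ 28.429)
p(z, n) = √(n² + z²)
N = 277/7 (N = 2 + (199/7 - 1*(-197))/6 = 2 + (199/7 + 197)/6 = 2 + (⅙)*(1578/7) = 2 + 263/7 = 277/7 ≈ 39.571)
P = -2060 - 103*√61 (P = (-168 + 65)*(√((-6)² + (-5)²) + 20) = -103*(√(36 + 25) + 20) = -103*(√61 + 20) = -103*(20 + √61) = -2060 - 103*√61 ≈ -2864.5)
P + N = (-2060 - 103*√61) + 277/7 = -14143/7 - 103*√61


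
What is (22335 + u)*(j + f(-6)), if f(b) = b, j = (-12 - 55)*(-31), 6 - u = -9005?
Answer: 64917566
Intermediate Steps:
u = 9011 (u = 6 - 1*(-9005) = 6 + 9005 = 9011)
j = 2077 (j = -67*(-31) = 2077)
(22335 + u)*(j + f(-6)) = (22335 + 9011)*(2077 - 6) = 31346*2071 = 64917566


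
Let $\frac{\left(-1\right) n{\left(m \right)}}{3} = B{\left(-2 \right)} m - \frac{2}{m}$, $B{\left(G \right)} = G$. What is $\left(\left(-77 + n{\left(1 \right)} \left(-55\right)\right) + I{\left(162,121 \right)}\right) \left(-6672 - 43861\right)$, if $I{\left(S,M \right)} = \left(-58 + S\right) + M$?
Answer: $25872896$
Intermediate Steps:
$I{\left(S,M \right)} = -58 + M + S$
$n{\left(m \right)} = 6 m + \frac{6}{m}$ ($n{\left(m \right)} = - 3 \left(- 2 m - \frac{2}{m}\right) = 6 m + \frac{6}{m}$)
$\left(\left(-77 + n{\left(1 \right)} \left(-55\right)\right) + I{\left(162,121 \right)}\right) \left(-6672 - 43861\right) = \left(\left(-77 + \left(6 \cdot 1 + \frac{6}{1}\right) \left(-55\right)\right) + \left(-58 + 121 + 162\right)\right) \left(-6672 - 43861\right) = \left(\left(-77 + \left(6 + 6 \cdot 1\right) \left(-55\right)\right) + 225\right) \left(-50533\right) = \left(\left(-77 + \left(6 + 6\right) \left(-55\right)\right) + 225\right) \left(-50533\right) = \left(\left(-77 + 12 \left(-55\right)\right) + 225\right) \left(-50533\right) = \left(\left(-77 - 660\right) + 225\right) \left(-50533\right) = \left(-737 + 225\right) \left(-50533\right) = \left(-512\right) \left(-50533\right) = 25872896$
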